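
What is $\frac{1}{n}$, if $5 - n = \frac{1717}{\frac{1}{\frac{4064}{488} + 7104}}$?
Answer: $- \frac{61}{744923579} \approx -8.1888 \cdot 10^{-8}$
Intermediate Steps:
$n = - \frac{744923579}{61}$ ($n = 5 - \frac{1717}{\frac{1}{\frac{4064}{488} + 7104}} = 5 - \frac{1717}{\frac{1}{4064 \cdot \frac{1}{488} + 7104}} = 5 - \frac{1717}{\frac{1}{\frac{508}{61} + 7104}} = 5 - \frac{1717}{\frac{1}{\frac{433852}{61}}} = 5 - \frac{1717}{\frac{61}{433852}} = 5 - 1717 \cdot \frac{433852}{61} = 5 - \frac{744923884}{61} = - \frac{744923579}{61} \approx -1.2212 \cdot 10^{7}$)
$\frac{1}{n} = \frac{1}{- \frac{744923579}{61}} = - \frac{61}{744923579}$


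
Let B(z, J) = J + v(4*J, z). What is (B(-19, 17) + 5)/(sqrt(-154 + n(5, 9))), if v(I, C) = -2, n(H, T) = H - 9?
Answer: -10*I*sqrt(158)/79 ≈ -1.5911*I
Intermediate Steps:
n(H, T) = -9 + H
B(z, J) = -2 + J (B(z, J) = J - 2 = -2 + J)
(B(-19, 17) + 5)/(sqrt(-154 + n(5, 9))) = ((-2 + 17) + 5)/(sqrt(-154 + (-9 + 5))) = (15 + 5)/(sqrt(-154 - 4)) = 20/(sqrt(-158)) = 20/((I*sqrt(158))) = 20*(-I*sqrt(158)/158) = -10*I*sqrt(158)/79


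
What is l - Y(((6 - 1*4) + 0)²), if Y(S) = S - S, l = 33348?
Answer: 33348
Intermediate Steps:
Y(S) = 0
l - Y(((6 - 1*4) + 0)²) = 33348 - 1*0 = 33348 + 0 = 33348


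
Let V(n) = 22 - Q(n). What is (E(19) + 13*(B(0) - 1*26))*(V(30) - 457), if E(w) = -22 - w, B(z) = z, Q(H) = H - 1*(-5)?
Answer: 178130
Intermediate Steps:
Q(H) = 5 + H (Q(H) = H + 5 = 5 + H)
V(n) = 17 - n (V(n) = 22 - (5 + n) = 22 + (-5 - n) = 17 - n)
(E(19) + 13*(B(0) - 1*26))*(V(30) - 457) = ((-22 - 1*19) + 13*(0 - 1*26))*((17 - 1*30) - 457) = ((-22 - 19) + 13*(0 - 26))*((17 - 30) - 457) = (-41 + 13*(-26))*(-13 - 457) = (-41 - 338)*(-470) = -379*(-470) = 178130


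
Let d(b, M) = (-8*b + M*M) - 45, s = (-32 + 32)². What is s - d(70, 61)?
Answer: -3116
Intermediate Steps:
s = 0 (s = 0² = 0)
d(b, M) = -45 + M² - 8*b (d(b, M) = (-8*b + M²) - 45 = (M² - 8*b) - 45 = -45 + M² - 8*b)
s - d(70, 61) = 0 - (-45 + 61² - 8*70) = 0 - (-45 + 3721 - 560) = 0 - 1*3116 = 0 - 3116 = -3116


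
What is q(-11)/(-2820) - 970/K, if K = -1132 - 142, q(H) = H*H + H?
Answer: 129763/179634 ≈ 0.72237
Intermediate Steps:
q(H) = H + H² (q(H) = H² + H = H + H²)
K = -1274
q(-11)/(-2820) - 970/K = -11*(1 - 11)/(-2820) - 970/(-1274) = -11*(-10)*(-1/2820) - 970*(-1/1274) = 110*(-1/2820) + 485/637 = -11/282 + 485/637 = 129763/179634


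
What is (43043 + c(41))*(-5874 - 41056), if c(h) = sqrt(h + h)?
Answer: -2020007990 - 46930*sqrt(82) ≈ -2.0204e+9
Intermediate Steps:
c(h) = sqrt(2)*sqrt(h) (c(h) = sqrt(2*h) = sqrt(2)*sqrt(h))
(43043 + c(41))*(-5874 - 41056) = (43043 + sqrt(2)*sqrt(41))*(-5874 - 41056) = (43043 + sqrt(82))*(-46930) = -2020007990 - 46930*sqrt(82)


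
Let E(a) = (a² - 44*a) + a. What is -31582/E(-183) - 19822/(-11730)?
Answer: 734218/792695 ≈ 0.92623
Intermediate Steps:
E(a) = a² - 43*a
-31582/E(-183) - 19822/(-11730) = -31582*(-1/(183*(-43 - 183))) - 19822/(-11730) = -31582/((-183*(-226))) - 19822*(-1/11730) = -31582/41358 + 583/345 = -31582*1/41358 + 583/345 = -15791/20679 + 583/345 = 734218/792695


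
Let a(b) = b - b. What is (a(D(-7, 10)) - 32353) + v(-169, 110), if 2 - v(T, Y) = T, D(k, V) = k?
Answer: -32182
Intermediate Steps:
v(T, Y) = 2 - T
a(b) = 0
(a(D(-7, 10)) - 32353) + v(-169, 110) = (0 - 32353) + (2 - 1*(-169)) = -32353 + (2 + 169) = -32353 + 171 = -32182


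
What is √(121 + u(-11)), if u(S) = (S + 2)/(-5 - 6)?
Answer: 2*√3685/11 ≈ 11.037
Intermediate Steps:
u(S) = -2/11 - S/11 (u(S) = (2 + S)/(-11) = (2 + S)*(-1/11) = -2/11 - S/11)
√(121 + u(-11)) = √(121 + (-2/11 - 1/11*(-11))) = √(121 + (-2/11 + 1)) = √(121 + 9/11) = √(1340/11) = 2*√3685/11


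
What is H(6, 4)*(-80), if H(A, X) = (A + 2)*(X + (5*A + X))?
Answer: -24320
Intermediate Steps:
H(A, X) = (2 + A)*(2*X + 5*A) (H(A, X) = (2 + A)*(X + (X + 5*A)) = (2 + A)*(2*X + 5*A))
H(6, 4)*(-80) = (4*4 + 5*6**2 + 10*6 + 2*6*4)*(-80) = (16 + 5*36 + 60 + 48)*(-80) = (16 + 180 + 60 + 48)*(-80) = 304*(-80) = -24320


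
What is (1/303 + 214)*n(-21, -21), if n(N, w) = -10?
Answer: -648430/303 ≈ -2140.0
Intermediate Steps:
(1/303 + 214)*n(-21, -21) = (1/303 + 214)*(-10) = (64843/303)*(-10) = -648430/303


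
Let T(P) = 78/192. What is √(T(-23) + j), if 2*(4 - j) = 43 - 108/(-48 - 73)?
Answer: 17*I*√470/88 ≈ 4.1881*I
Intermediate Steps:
T(P) = 13/32 (T(P) = 78*(1/192) = 13/32)
j = -4343/242 (j = 4 - (43 - 108/(-48 - 73))/2 = 4 - (43 - 108/(-121))/2 = 4 - (43 - 108*(-1/121))/2 = 4 - (43 + 108/121)/2 = 4 - ½*5311/121 = 4 - 5311/242 = -4343/242 ≈ -17.946)
√(T(-23) + j) = √(13/32 - 4343/242) = √(-67915/3872) = 17*I*√470/88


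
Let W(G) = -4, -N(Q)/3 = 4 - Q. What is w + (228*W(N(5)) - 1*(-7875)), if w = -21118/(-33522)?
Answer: 116717402/16761 ≈ 6963.6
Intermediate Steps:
N(Q) = -12 + 3*Q (N(Q) = -3*(4 - Q) = -12 + 3*Q)
w = 10559/16761 (w = -21118*(-1/33522) = 10559/16761 ≈ 0.62997)
w + (228*W(N(5)) - 1*(-7875)) = 10559/16761 + (228*(-4) - 1*(-7875)) = 10559/16761 + (-912 + 7875) = 10559/16761 + 6963 = 116717402/16761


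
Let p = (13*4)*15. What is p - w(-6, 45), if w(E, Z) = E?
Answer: 786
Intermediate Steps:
p = 780 (p = 52*15 = 780)
p - w(-6, 45) = 780 - 1*(-6) = 780 + 6 = 786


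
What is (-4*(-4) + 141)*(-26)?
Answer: -4082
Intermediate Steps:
(-4*(-4) + 141)*(-26) = (16 + 141)*(-26) = 157*(-26) = -4082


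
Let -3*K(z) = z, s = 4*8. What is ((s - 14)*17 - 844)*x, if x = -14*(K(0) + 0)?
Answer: 0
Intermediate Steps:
s = 32
K(z) = -z/3
x = 0 (x = -14*(-1/3*0 + 0) = -14*(0 + 0) = -14*0 = 0)
((s - 14)*17 - 844)*x = ((32 - 14)*17 - 844)*0 = (18*17 - 844)*0 = (306 - 844)*0 = -538*0 = 0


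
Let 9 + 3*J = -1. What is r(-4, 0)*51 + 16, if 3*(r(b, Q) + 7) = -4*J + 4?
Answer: -139/3 ≈ -46.333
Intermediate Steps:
J = -10/3 (J = -3 + (1/3)*(-1) = -3 - 1/3 = -10/3 ≈ -3.3333)
r(b, Q) = -11/9 (r(b, Q) = -7 + (-4*(-10/3) + 4)/3 = -7 + (40/3 + 4)/3 = -7 + (1/3)*(52/3) = -7 + 52/9 = -11/9)
r(-4, 0)*51 + 16 = -11/9*51 + 16 = -187/3 + 16 = -139/3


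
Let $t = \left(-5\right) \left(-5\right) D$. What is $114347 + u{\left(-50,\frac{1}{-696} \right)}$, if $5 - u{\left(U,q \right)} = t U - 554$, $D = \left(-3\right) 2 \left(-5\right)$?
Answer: $152406$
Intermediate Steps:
$D = 30$ ($D = \left(-6\right) \left(-5\right) = 30$)
$t = 750$ ($t = \left(-5\right) \left(-5\right) 30 = 25 \cdot 30 = 750$)
$u{\left(U,q \right)} = 559 - 750 U$ ($u{\left(U,q \right)} = 5 - \left(750 U - 554\right) = 5 - \left(-554 + 750 U\right) = 559 - 750 U$)
$114347 + u{\left(-50,\frac{1}{-696} \right)} = 114347 + \left(559 - -37500\right) = 114347 + \left(559 + 37500\right) = 114347 + 38059 = 152406$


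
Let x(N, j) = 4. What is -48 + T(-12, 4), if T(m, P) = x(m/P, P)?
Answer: -44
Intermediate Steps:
T(m, P) = 4
-48 + T(-12, 4) = -48 + 4 = -44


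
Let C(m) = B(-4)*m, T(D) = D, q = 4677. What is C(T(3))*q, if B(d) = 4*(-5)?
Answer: -280620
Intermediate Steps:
B(d) = -20
C(m) = -20*m
C(T(3))*q = -20*3*4677 = -60*4677 = -280620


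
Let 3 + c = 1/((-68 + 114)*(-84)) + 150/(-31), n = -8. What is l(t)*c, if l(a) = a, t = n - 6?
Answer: 938983/8556 ≈ 109.75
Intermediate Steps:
c = -938983/119784 (c = -3 + (1/((-68 + 114)*(-84)) + 150/(-31)) = -3 + (-1/84/46 + 150*(-1/31)) = -3 + ((1/46)*(-1/84) - 150/31) = -3 + (-1/3864 - 150/31) = -3 - 579631/119784 = -938983/119784 ≈ -7.8390)
t = -14 (t = -8 - 6 = -14)
l(t)*c = -14*(-938983/119784) = 938983/8556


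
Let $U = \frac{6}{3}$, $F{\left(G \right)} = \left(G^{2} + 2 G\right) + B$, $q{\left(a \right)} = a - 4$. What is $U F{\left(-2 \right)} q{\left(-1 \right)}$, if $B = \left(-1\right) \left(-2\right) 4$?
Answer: $-80$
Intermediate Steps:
$B = 8$ ($B = 2 \cdot 4 = 8$)
$q{\left(a \right)} = -4 + a$
$F{\left(G \right)} = 8 + G^{2} + 2 G$ ($F{\left(G \right)} = \left(G^{2} + 2 G\right) + 8 = 8 + G^{2} + 2 G$)
$U = 2$ ($U = 6 \cdot \frac{1}{3} = 2$)
$U F{\left(-2 \right)} q{\left(-1 \right)} = 2 \left(8 + \left(-2\right)^{2} + 2 \left(-2\right)\right) \left(-4 - 1\right) = 2 \left(8 + 4 - 4\right) \left(-5\right) = 2 \cdot 8 \left(-5\right) = 16 \left(-5\right) = -80$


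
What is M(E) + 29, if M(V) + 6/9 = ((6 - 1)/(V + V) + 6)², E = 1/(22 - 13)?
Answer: 10087/12 ≈ 840.58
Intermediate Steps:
E = ⅑ (E = 1/9 = ⅑ ≈ 0.11111)
M(V) = -⅔ + (6 + 5/(2*V))² (M(V) = -⅔ + ((6 - 1)/(V + V) + 6)² = -⅔ + (5/((2*V)) + 6)² = -⅔ + (5*(1/(2*V)) + 6)² = -⅔ + (5/(2*V) + 6)² = -⅔ + (6 + 5/(2*V))²)
M(E) + 29 = (106/3 + 30/(⅑) + 25/(4*9⁻²)) + 29 = (106/3 + 30*9 + (25/4)*81) + 29 = (106/3 + 270 + 2025/4) + 29 = 9739/12 + 29 = 10087/12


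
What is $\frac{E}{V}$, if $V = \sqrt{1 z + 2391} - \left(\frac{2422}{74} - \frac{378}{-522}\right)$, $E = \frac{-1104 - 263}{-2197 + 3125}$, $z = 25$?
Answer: $- \frac{226947973}{5972352192} - \frac{54271267 \sqrt{151}}{11944704384} \approx -0.093832$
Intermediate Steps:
$E = - \frac{1367}{928} \approx -1.4731$
$V = - \frac{35896}{1073} + 4 \sqrt{151}$ ($V = \sqrt{1 \cdot 25 + 2391} - \left(\frac{2422}{74} - \frac{378}{-522}\right) = \sqrt{25 + 2391} - \left(2422 \cdot \frac{1}{74} - - \frac{21}{29}\right) = \sqrt{2416} - \left(\frac{1211}{37} + \frac{21}{29}\right) = 4 \sqrt{151} - \frac{35896}{1073} = - \frac{35896}{1073} + 4 \sqrt{151} \approx 15.699$)
$\frac{E}{V} = - \frac{1367}{928 \left(- \frac{35896}{1073} + 4 \sqrt{151}\right)}$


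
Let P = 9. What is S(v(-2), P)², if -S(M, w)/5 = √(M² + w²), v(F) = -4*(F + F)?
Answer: 8425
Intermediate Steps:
v(F) = -8*F
S(M, w) = -5*√(M² + w²)
S(v(-2), P)² = (-5*√((-8*(-2))² + 9²))² = (-5*√(16² + 81))² = (-5*√(256 + 81))² = (-5*√337)² = 8425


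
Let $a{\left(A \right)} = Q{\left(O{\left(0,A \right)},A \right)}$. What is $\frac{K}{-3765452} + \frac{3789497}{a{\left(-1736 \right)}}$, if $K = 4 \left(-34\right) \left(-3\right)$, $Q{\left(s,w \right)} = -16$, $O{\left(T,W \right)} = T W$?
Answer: $- \frac{3567292266043}{15061808} \approx -2.3684 \cdot 10^{5}$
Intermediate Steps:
$a{\left(A \right)} = -16$
$K = 408$ ($K = \left(-136\right) \left(-3\right) = 408$)
$\frac{K}{-3765452} + \frac{3789497}{a{\left(-1736 \right)}} = \frac{408}{-3765452} + \frac{3789497}{-16} = 408 \left(- \frac{1}{3765452}\right) + 3789497 \left(- \frac{1}{16}\right) = - \frac{102}{941363} - \frac{3789497}{16} = - \frac{3567292266043}{15061808}$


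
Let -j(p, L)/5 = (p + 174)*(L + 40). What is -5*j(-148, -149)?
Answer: -70850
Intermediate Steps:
j(p, L) = -5*(40 + L)*(174 + p) (j(p, L) = -5*(p + 174)*(L + 40) = -5*(174 + p)*(40 + L) = -5*(40 + L)*(174 + p))
-5*j(-148, -149) = -5*(-34800 - 870*(-149) - 200*(-148) - 5*(-149)*(-148)) = -5*(-34800 + 129630 + 29600 - 110260) = -5*14170 = -70850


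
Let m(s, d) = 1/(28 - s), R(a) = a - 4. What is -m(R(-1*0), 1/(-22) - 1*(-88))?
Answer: -1/32 ≈ -0.031250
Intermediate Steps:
R(a) = -4 + a
-m(R(-1*0), 1/(-22) - 1*(-88)) = -(-1)/(-28 + (-4 - 1*0)) = -(-1)/(-28 + (-4 + 0)) = -(-1)/(-28 - 4) = -(-1)/(-32) = -(-1)*(-1)/32 = -1*1/32 = -1/32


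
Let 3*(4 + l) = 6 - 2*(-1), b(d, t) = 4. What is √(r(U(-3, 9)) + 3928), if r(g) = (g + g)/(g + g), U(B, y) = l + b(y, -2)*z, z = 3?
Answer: √3929 ≈ 62.682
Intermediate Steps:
l = -4/3 (l = -4 + (6 - 2*(-1))/3 = -4 + (6 + 2)/3 = -4 + (⅓)*8 = -4 + 8/3 = -4/3 ≈ -1.3333)
U(B, y) = 32/3 (U(B, y) = -4/3 + 4*3 = -4/3 + 12 = 32/3)
r(g) = 1 (r(g) = (2*g)/((2*g)) = (2*g)*(1/(2*g)) = 1)
√(r(U(-3, 9)) + 3928) = √(1 + 3928) = √3929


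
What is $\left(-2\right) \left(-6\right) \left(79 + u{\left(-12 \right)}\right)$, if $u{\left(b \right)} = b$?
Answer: $804$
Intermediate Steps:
$\left(-2\right) \left(-6\right) \left(79 + u{\left(-12 \right)}\right) = \left(-2\right) \left(-6\right) \left(79 - 12\right) = 12 \cdot 67 = 804$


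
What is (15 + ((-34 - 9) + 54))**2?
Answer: 676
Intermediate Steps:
(15 + ((-34 - 9) + 54))**2 = (15 + (-43 + 54))**2 = (15 + 11)**2 = 26**2 = 676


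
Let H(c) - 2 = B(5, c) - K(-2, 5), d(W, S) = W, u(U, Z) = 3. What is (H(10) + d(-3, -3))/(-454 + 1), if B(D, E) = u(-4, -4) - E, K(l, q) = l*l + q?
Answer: 17/453 ≈ 0.037528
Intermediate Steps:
K(l, q) = q + l² (K(l, q) = l² + q = q + l²)
B(D, E) = 3 - E
H(c) = -4 - c (H(c) = 2 + ((3 - c) - (5 + (-2)²)) = 2 + ((3 - c) - (5 + 4)) = 2 + ((3 - c) - 1*9) = 2 + ((3 - c) - 9) = 2 + (-6 - c) = -4 - c)
(H(10) + d(-3, -3))/(-454 + 1) = ((-4 - 1*10) - 3)/(-454 + 1) = ((-4 - 10) - 3)/(-453) = (-14 - 3)*(-1/453) = -17*(-1/453) = 17/453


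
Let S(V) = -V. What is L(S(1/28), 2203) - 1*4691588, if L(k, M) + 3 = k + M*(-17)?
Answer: -132413177/28 ≈ -4.7290e+6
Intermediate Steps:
L(k, M) = -3 + k - 17*M (L(k, M) = -3 + (k + M*(-17)) = -3 + (k - 17*M) = -3 + k - 17*M)
L(S(1/28), 2203) - 1*4691588 = (-3 - 1/28 - 17*2203) - 1*4691588 = (-3 - 1*1/28 - 37451) - 4691588 = (-3 - 1/28 - 37451) - 4691588 = -1048713/28 - 4691588 = -132413177/28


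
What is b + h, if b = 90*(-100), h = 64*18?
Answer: -7848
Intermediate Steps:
h = 1152
b = -9000
b + h = -9000 + 1152 = -7848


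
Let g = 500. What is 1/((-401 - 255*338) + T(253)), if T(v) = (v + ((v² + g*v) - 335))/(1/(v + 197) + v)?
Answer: -113851/9772779791 ≈ -1.1650e-5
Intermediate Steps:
T(v) = (-335 + v² + 501*v)/(v + 1/(197 + v)) (T(v) = (v + ((v² + 500*v) - 335))/(1/(v + 197) + v) = (v + (-335 + v² + 500*v))/(1/(197 + v) + v) = (-335 + v² + 501*v)/(v + 1/(197 + v)))
1/((-401 - 255*338) + T(253)) = 1/((-401 - 255*338) + (-65995 + 253³ + 698*253² + 98362*253)/(1 + 253² + 197*253)) = 1/((-401 - 86190) + (-65995 + 16194277 + 698*64009 + 24885586)/(1 + 64009 + 49841)) = 1/(-86591 + (-65995 + 16194277 + 44678282 + 24885586)/113851) = 1/(-86591 + (1/113851)*85692150) = 1/(-86591 + 85692150/113851) = 1/(-9772779791/113851) = -113851/9772779791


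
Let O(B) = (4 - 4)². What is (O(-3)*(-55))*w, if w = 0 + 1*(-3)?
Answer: 0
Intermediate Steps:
w = -3 (w = 0 - 3 = -3)
O(B) = 0 (O(B) = 0² = 0)
(O(-3)*(-55))*w = (0*(-55))*(-3) = 0*(-3) = 0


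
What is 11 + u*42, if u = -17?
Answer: -703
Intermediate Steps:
11 + u*42 = 11 - 17*42 = 11 - 714 = -703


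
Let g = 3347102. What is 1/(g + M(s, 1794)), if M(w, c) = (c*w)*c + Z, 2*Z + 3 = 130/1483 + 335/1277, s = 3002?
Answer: 1893791/18303664192024155 ≈ 1.0347e-10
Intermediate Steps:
Z = -2509279/1893791 (Z = -3/2 + (130/1483 + 335/1277)/2 = -3/2 + (½)*(662815/1893791) = -3/2 + 662815/3787582 = -2509279/1893791 ≈ -1.3250)
M(w, c) = -2509279/1893791 + w*c² (M(w, c) = (c*w)*c - 2509279/1893791 = w*c² - 2509279/1893791 = -2509279/1893791 + w*c²)
1/(g + M(s, 1794)) = 1/(3347102 + (-2509279/1893791 + 3002*1794²)) = 1/(3347102 + (-2509279/1893791 + 3002*3218436)) = 1/(3347102 + (-2509279/1893791 + 9661744872)) = 1/(3347102 + 18297325480380473/1893791) = 1/(18303664192024155/1893791) = 1893791/18303664192024155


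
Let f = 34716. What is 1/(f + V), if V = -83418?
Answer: -1/48702 ≈ -2.0533e-5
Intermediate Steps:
1/(f + V) = 1/(34716 - 83418) = 1/(-48702) = -1/48702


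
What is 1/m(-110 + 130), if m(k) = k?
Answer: 1/20 ≈ 0.050000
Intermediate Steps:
1/m(-110 + 130) = 1/(-110 + 130) = 1/20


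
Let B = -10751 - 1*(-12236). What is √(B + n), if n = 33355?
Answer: 2*√8710 ≈ 186.65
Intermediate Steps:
B = 1485 (B = -10751 + 12236 = 1485)
√(B + n) = √(1485 + 33355) = √34840 = 2*√8710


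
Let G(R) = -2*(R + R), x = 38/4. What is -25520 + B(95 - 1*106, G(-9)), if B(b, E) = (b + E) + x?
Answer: -50971/2 ≈ -25486.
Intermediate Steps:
x = 19/2 (x = 38*(1/4) = 19/2 ≈ 9.5000)
G(R) = -4*R
B(b, E) = 19/2 + E + b (B(b, E) = (b + E) + 19/2 = (E + b) + 19/2 = 19/2 + E + b)
-25520 + B(95 - 1*106, G(-9)) = -25520 + (19/2 - 4*(-9) + (95 - 1*106)) = -25520 + (19/2 + 36 + (95 - 106)) = -25520 + (19/2 + 36 - 11) = -25520 + 69/2 = -50971/2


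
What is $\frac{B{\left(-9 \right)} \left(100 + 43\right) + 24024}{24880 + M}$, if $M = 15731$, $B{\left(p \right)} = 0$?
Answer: $\frac{8008}{13537} \approx 0.59156$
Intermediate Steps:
$\frac{B{\left(-9 \right)} \left(100 + 43\right) + 24024}{24880 + M} = \frac{0 \left(100 + 43\right) + 24024}{24880 + 15731} = \frac{0 \cdot 143 + 24024}{40611} = \left(0 + 24024\right) \frac{1}{40611} = 24024 \cdot \frac{1}{40611} = \frac{8008}{13537}$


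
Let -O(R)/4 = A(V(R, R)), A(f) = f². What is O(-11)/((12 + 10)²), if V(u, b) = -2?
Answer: -4/121 ≈ -0.033058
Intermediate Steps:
O(R) = -16 (O(R) = -4*(-2)² = -4*4 = -16)
O(-11)/((12 + 10)²) = -16/(12 + 10)² = -16/(22²) = -16/484 = -16*1/484 = -4/121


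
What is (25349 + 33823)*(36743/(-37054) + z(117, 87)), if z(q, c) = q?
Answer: 127177639950/18527 ≈ 6.8644e+6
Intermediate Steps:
(25349 + 33823)*(36743/(-37054) + z(117, 87)) = (25349 + 33823)*(36743/(-37054) + 117) = 59172*(36743*(-1/37054) + 117) = 59172*(-36743/37054 + 117) = 59172*(4298575/37054) = 127177639950/18527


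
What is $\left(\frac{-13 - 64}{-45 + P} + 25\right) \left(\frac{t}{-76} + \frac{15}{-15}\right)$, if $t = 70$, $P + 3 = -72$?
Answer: $- \frac{224621}{4560} \approx -49.259$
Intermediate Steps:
$P = -75$ ($P = -3 - 72 = -75$)
$\left(\frac{-13 - 64}{-45 + P} + 25\right) \left(\frac{t}{-76} + \frac{15}{-15}\right) = \left(\frac{-13 - 64}{-45 - 75} + 25\right) \left(\frac{70}{-76} + \frac{15}{-15}\right) = \left(- \frac{77}{-120} + 25\right) \left(70 \left(- \frac{1}{76}\right) + 15 \left(- \frac{1}{15}\right)\right) = \left(\left(-77\right) \left(- \frac{1}{120}\right) + 25\right) \left(- \frac{35}{38} - 1\right) = \left(\frac{77}{120} + 25\right) \left(- \frac{73}{38}\right) = \frac{3077}{120} \left(- \frac{73}{38}\right) = - \frac{224621}{4560}$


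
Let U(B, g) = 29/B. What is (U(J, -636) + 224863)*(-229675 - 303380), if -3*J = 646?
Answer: -77432321440605/646 ≈ -1.1986e+11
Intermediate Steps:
J = -646/3 (J = -⅓*646 = -646/3 ≈ -215.33)
(U(J, -636) + 224863)*(-229675 - 303380) = (29/(-646/3) + 224863)*(-229675 - 303380) = (29*(-3/646) + 224863)*(-533055) = (-87/646 + 224863)*(-533055) = (145261411/646)*(-533055) = -77432321440605/646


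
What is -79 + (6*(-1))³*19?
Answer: -4183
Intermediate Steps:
-79 + (6*(-1))³*19 = -79 + (-6)³*19 = -79 - 216*19 = -79 - 4104 = -4183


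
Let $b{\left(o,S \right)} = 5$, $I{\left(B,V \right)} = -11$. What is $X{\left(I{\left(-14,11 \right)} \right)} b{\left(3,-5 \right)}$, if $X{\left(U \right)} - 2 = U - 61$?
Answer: $-350$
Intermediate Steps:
$X{\left(U \right)} = -59 + U$ ($X{\left(U \right)} = 2 + \left(U - 61\right) = 2 + \left(-61 + U\right) = -59 + U$)
$X{\left(I{\left(-14,11 \right)} \right)} b{\left(3,-5 \right)} = \left(-59 - 11\right) 5 = \left(-70\right) 5 = -350$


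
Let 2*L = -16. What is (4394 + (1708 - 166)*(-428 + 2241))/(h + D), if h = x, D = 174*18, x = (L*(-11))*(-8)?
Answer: 700010/607 ≈ 1153.2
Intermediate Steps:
L = -8 (L = (½)*(-16) = -8)
x = -704 (x = -8*(-11)*(-8) = 88*(-8) = -704)
D = 3132
h = -704
(4394 + (1708 - 166)*(-428 + 2241))/(h + D) = (4394 + (1708 - 166)*(-428 + 2241))/(-704 + 3132) = (4394 + 1542*1813)/2428 = (4394 + 2795646)*(1/2428) = 2800040*(1/2428) = 700010/607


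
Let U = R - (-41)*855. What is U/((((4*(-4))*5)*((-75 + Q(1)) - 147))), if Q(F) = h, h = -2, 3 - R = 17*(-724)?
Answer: 23683/8960 ≈ 2.6432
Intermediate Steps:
R = 12311 (R = 3 - 17*(-724) = 3 - 1*(-12308) = 3 + 12308 = 12311)
Q(F) = -2
U = 47366 (U = 12311 - (-41)*855 = 12311 - 1*(-35055) = 12311 + 35055 = 47366)
U/((((4*(-4))*5)*((-75 + Q(1)) - 147))) = 47366/((((4*(-4))*5)*((-75 - 2) - 147))) = 47366/(((-16*5)*(-77 - 147))) = 47366/((-80*(-224))) = 47366/17920 = 47366*(1/17920) = 23683/8960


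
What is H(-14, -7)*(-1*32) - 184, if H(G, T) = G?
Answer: 264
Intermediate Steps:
H(-14, -7)*(-1*32) - 184 = -(-14)*32 - 184 = -14*(-32) - 184 = 448 - 184 = 264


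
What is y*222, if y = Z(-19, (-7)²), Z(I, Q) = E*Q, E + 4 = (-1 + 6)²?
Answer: 228438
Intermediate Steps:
E = 21 (E = -4 + (-1 + 6)² = -4 + 5² = -4 + 25 = 21)
Z(I, Q) = 21*Q
y = 1029 (y = 21*(-7)² = 21*49 = 1029)
y*222 = 1029*222 = 228438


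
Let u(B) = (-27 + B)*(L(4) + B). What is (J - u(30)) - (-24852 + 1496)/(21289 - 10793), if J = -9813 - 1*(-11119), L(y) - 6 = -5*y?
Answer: 3306831/2624 ≈ 1260.2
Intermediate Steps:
L(y) = 6 - 5*y
J = 1306 (J = -9813 + 11119 = 1306)
u(B) = (-27 + B)*(-14 + B) (u(B) = (-27 + B)*((6 - 5*4) + B) = (-27 + B)*((6 - 20) + B) = (-27 + B)*(-14 + B))
(J - u(30)) - (-24852 + 1496)/(21289 - 10793) = (1306 - (378 + 30² - 41*30)) - (-24852 + 1496)/(21289 - 10793) = (1306 - (378 + 900 - 1230)) - (-23356)/10496 = (1306 - 1*48) - (-23356)/10496 = (1306 - 48) - 1*(-5839/2624) = 1258 + 5839/2624 = 3306831/2624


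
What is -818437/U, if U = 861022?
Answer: -818437/861022 ≈ -0.95054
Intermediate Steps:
-818437/U = -818437/861022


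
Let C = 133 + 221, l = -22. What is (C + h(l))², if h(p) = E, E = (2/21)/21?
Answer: 24372205456/194481 ≈ 1.2532e+5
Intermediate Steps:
E = 2/441 (E = (2*(1/21))*(1/21) = (2/21)*(1/21) = 2/441 ≈ 0.0045351)
C = 354
h(p) = 2/441
(C + h(l))² = (354 + 2/441)² = (156116/441)² = 24372205456/194481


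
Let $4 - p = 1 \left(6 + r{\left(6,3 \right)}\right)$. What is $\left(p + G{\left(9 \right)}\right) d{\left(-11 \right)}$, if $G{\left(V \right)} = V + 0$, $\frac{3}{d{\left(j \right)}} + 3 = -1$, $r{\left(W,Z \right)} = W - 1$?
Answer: $- \frac{3}{2} \approx -1.5$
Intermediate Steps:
$r{\left(W,Z \right)} = -1 + W$
$p = -7$ ($p = 4 - 1 \left(6 + \left(-1 + 6\right)\right) = 4 - 1 \left(6 + 5\right) = 4 - 1 \cdot 11 = 4 - 11 = -7$)
$d{\left(j \right)} = - \frac{3}{4}$ ($d{\left(j \right)} = \frac{3}{-3 - 1} = \frac{3}{-4} = 3 \left(- \frac{1}{4}\right) = - \frac{3}{4}$)
$G{\left(V \right)} = V$
$\left(p + G{\left(9 \right)}\right) d{\left(-11 \right)} = \left(-7 + 9\right) \left(- \frac{3}{4}\right) = 2 \left(- \frac{3}{4}\right) = - \frac{3}{2}$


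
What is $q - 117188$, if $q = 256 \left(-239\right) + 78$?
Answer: $-178294$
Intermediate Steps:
$q = -61106$ ($q = -61184 + 78 = -61106$)
$q - 117188 = -61106 - 117188 = -178294$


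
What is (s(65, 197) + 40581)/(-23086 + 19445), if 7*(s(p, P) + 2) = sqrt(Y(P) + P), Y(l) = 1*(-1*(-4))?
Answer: -3689/331 - sqrt(201)/25487 ≈ -11.146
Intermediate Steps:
Y(l) = 4 (Y(l) = 1*4 = 4)
s(p, P) = -2 + sqrt(4 + P)/7
(s(65, 197) + 40581)/(-23086 + 19445) = ((-2 + sqrt(4 + 197)/7) + 40581)/(-23086 + 19445) = ((-2 + sqrt(201)/7) + 40581)/(-3641) = (40579 + sqrt(201)/7)*(-1/3641) = -3689/331 - sqrt(201)/25487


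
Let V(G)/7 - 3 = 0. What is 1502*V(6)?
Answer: 31542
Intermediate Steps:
V(G) = 21 (V(G) = 21 + 7*0 = 21 + 0 = 21)
1502*V(6) = 1502*21 = 31542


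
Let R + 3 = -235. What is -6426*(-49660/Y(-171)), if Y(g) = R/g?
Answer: 229280220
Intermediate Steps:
R = -238 (R = -3 - 235 = -238)
Y(g) = -238/g
-6426*(-49660/Y(-171)) = -6426/(-238/(-171)/(-49660)) = -6426/(-238*(-1/171)*(-1/49660)) = -6426/((238/171)*(-1/49660)) = -6426/(-119/4245930) = -6426*(-4245930/119) = 229280220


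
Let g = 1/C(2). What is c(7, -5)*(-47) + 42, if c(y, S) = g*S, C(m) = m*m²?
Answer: 571/8 ≈ 71.375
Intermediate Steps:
C(m) = m³
g = ⅛ (g = 1/(2³) = 1/8 = ⅛ ≈ 0.12500)
c(y, S) = S/8
c(7, -5)*(-47) + 42 = ((⅛)*(-5))*(-47) + 42 = -5/8*(-47) + 42 = 235/8 + 42 = 571/8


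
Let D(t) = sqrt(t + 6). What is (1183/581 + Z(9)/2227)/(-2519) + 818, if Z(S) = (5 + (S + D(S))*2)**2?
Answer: 380872218572/465614479 - 92*sqrt(15)/5609813 ≈ 818.00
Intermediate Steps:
D(t) = sqrt(6 + t)
Z(S) = (5 + 2*S + 2*sqrt(6 + S))**2 (Z(S) = (5 + (S + sqrt(6 + S))*2)**2 = (5 + (2*S + 2*sqrt(6 + S)))**2 = (5 + 2*S + 2*sqrt(6 + S))**2)
(1183/581 + Z(9)/2227)/(-2519) + 818 = (1183/581 + (5 + 2*9 + 2*sqrt(6 + 9))**2/2227)/(-2519) + 818 = (1183*(1/581) + (5 + 18 + 2*sqrt(15))**2*(1/2227))*(-1/2519) + 818 = (169/83 + (23 + 2*sqrt(15))**2*(1/2227))*(-1/2519) + 818 = (169/83 + (23 + 2*sqrt(15))**2/2227)*(-1/2519) + 818 = (-169/209077 - (23 + 2*sqrt(15))**2/5609813) + 818 = 171024817/209077 - (23 + 2*sqrt(15))**2/5609813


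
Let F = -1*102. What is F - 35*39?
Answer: -1467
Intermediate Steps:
F = -102
F - 35*39 = -102 - 35*39 = -102 - 1365 = -1467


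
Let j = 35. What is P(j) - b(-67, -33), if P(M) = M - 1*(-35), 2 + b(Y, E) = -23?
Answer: 95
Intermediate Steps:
b(Y, E) = -25 (b(Y, E) = -2 - 23 = -25)
P(M) = 35 + M (P(M) = M + 35 = 35 + M)
P(j) - b(-67, -33) = (35 + 35) - 1*(-25) = 70 + 25 = 95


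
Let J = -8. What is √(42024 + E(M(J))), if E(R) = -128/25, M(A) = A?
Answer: 2*√262618/5 ≈ 204.99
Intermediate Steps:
E(R) = -128/25 (E(R) = -128*1/25 = -128/25)
√(42024 + E(M(J))) = √(42024 - 128/25) = √(1050472/25) = 2*√262618/5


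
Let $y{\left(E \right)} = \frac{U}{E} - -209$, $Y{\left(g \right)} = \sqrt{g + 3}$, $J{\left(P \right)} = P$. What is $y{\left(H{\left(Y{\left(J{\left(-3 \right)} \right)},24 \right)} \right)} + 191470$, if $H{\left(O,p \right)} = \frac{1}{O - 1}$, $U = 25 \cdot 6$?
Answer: $191529$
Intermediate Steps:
$U = 150$
$Y{\left(g \right)} = \sqrt{3 + g}$
$H{\left(O,p \right)} = \frac{1}{-1 + O}$
$y{\left(E \right)} = 209 + \frac{150}{E}$ ($y{\left(E \right)} = \frac{150}{E} - -209 = \frac{150}{E} + 209 = 209 + \frac{150}{E}$)
$y{\left(H{\left(Y{\left(J{\left(-3 \right)} \right)},24 \right)} \right)} + 191470 = \left(209 + \frac{150}{\frac{1}{-1 + \sqrt{3 - 3}}}\right) + 191470 = \left(209 + \frac{150}{\frac{1}{-1 + \sqrt{0}}}\right) + 191470 = \left(209 + \frac{150}{\frac{1}{-1 + 0}}\right) + 191470 = \left(209 + \frac{150}{\frac{1}{-1}}\right) + 191470 = \left(209 + \frac{150}{-1}\right) + 191470 = \left(209 + 150 \left(-1\right)\right) + 191470 = \left(209 - 150\right) + 191470 = 59 + 191470 = 191529$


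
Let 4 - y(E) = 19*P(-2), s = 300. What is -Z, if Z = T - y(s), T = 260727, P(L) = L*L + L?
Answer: -260761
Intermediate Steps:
P(L) = L + L**2 (P(L) = L**2 + L = L + L**2)
y(E) = -34 (y(E) = 4 - 19*(-2*(1 - 2)) = 4 - 19*(-2*(-1)) = 4 - 19*2 = 4 - 1*38 = 4 - 38 = -34)
Z = 260761 (Z = 260727 - 1*(-34) = 260727 + 34 = 260761)
-Z = -1*260761 = -260761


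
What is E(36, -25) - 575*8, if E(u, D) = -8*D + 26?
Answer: -4374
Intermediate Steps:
E(u, D) = 26 - 8*D
E(36, -25) - 575*8 = (26 - 8*(-25)) - 575*8 = (26 + 200) - 4600 = 226 - 4600 = -4374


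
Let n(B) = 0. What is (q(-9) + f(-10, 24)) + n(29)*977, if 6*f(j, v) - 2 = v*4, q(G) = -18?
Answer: -5/3 ≈ -1.6667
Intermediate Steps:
f(j, v) = 1/3 + 2*v/3 (f(j, v) = 1/3 + (v*4)/6 = 1/3 + (4*v)/6 = 1/3 + 2*v/3)
(q(-9) + f(-10, 24)) + n(29)*977 = (-18 + (1/3 + (2/3)*24)) + 0*977 = (-18 + (1/3 + 16)) + 0 = (-18 + 49/3) + 0 = -5/3 + 0 = -5/3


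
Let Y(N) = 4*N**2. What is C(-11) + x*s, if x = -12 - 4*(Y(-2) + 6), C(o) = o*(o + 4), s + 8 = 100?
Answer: -9123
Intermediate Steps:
s = 92 (s = -8 + 100 = 92)
C(o) = o*(4 + o)
x = -100 (x = -12 - 4*(4*(-2)**2 + 6) = -12 - 4*(4*4 + 6) = -12 - 4*(16 + 6) = -12 - 4*22 = -12 - 1*88 = -12 - 88 = -100)
C(-11) + x*s = -11*(4 - 11) - 100*92 = -11*(-7) - 9200 = 77 - 9200 = -9123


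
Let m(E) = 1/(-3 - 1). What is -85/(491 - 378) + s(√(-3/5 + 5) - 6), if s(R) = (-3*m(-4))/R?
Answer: -31945/35708 - 3*√110/632 ≈ -0.94440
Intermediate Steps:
m(E) = -¼ (m(E) = 1/(-4) = -¼)
s(R) = 3/(4*R) (s(R) = (-3*(-¼))/R = 3/(4*R))
-85/(491 - 378) + s(√(-3/5 + 5) - 6) = -85/(491 - 378) + 3/(4*(√(-3/5 + 5) - 6)) = -85/113 + 3/(4*(√(-3*⅕ + 5) - 6)) = (1/113)*(-85) + 3/(4*(√(-⅗ + 5) - 6)) = -85/113 + 3/(4*(√(22/5) - 6)) = -85/113 + 3/(4*(√110/5 - 6)) = -85/113 + 3/(4*(-6 + √110/5))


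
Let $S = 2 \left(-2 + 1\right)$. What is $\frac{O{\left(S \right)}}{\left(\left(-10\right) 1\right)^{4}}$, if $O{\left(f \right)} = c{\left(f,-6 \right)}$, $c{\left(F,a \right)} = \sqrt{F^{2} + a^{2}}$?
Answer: $\frac{\sqrt{10}}{5000} \approx 0.00063246$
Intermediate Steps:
$S = -2$ ($S = 2 \left(-1\right) = -2$)
$O{\left(f \right)} = \sqrt{36 + f^{2}}$ ($O{\left(f \right)} = \sqrt{f^{2} + \left(-6\right)^{2}} = \sqrt{f^{2} + 36} = \sqrt{36 + f^{2}}$)
$\frac{O{\left(S \right)}}{\left(\left(-10\right) 1\right)^{4}} = \frac{\sqrt{36 + \left(-2\right)^{2}}}{\left(\left(-10\right) 1\right)^{4}} = \frac{\sqrt{36 + 4}}{\left(-10\right)^{4}} = \frac{\sqrt{40}}{10000} = 2 \sqrt{10} \cdot \frac{1}{10000} = \frac{\sqrt{10}}{5000}$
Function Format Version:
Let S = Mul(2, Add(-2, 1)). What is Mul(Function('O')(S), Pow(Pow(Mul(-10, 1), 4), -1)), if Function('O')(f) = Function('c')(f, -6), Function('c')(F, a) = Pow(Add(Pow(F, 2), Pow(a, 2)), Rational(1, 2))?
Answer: Mul(Rational(1, 5000), Pow(10, Rational(1, 2))) ≈ 0.00063246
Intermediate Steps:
S = -2 (S = Mul(2, -1) = -2)
Function('O')(f) = Pow(Add(36, Pow(f, 2)), Rational(1, 2)) (Function('O')(f) = Pow(Add(Pow(f, 2), Pow(-6, 2)), Rational(1, 2)) = Pow(Add(Pow(f, 2), 36), Rational(1, 2)) = Pow(Add(36, Pow(f, 2)), Rational(1, 2)))
Mul(Function('O')(S), Pow(Pow(Mul(-10, 1), 4), -1)) = Mul(Pow(Add(36, Pow(-2, 2)), Rational(1, 2)), Pow(Pow(Mul(-10, 1), 4), -1)) = Mul(Pow(Add(36, 4), Rational(1, 2)), Pow(Pow(-10, 4), -1)) = Mul(Pow(40, Rational(1, 2)), Pow(10000, -1)) = Mul(Mul(2, Pow(10, Rational(1, 2))), Rational(1, 10000)) = Mul(Rational(1, 5000), Pow(10, Rational(1, 2)))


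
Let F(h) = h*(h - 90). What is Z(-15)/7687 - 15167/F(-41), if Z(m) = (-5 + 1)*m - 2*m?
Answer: -116105339/41286877 ≈ -2.8122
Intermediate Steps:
Z(m) = -6*m (Z(m) = -4*m - 2*m = -6*m)
F(h) = h*(-90 + h)
Z(-15)/7687 - 15167/F(-41) = -6*(-15)/7687 - 15167*(-1/(41*(-90 - 41))) = 90*(1/7687) - 15167/((-41*(-131))) = 90/7687 - 15167/5371 = -116105339/41286877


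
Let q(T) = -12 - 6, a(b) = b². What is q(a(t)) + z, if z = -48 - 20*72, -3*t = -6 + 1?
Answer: -1506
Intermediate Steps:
t = 5/3 (t = -(-6 + 1)/3 = -⅓*(-5) = 5/3 ≈ 1.6667)
q(T) = -18
z = -1488 (z = -48 - 1440 = -1488)
q(a(t)) + z = -18 - 1488 = -1506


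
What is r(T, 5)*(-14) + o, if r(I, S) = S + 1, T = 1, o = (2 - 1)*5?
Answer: -79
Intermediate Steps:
o = 5 (o = 1*5 = 5)
r(I, S) = 1 + S
r(T, 5)*(-14) + o = (1 + 5)*(-14) + 5 = 6*(-14) + 5 = -84 + 5 = -79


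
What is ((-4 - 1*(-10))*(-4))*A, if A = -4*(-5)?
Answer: -480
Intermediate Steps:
A = 20
((-4 - 1*(-10))*(-4))*A = ((-4 - 1*(-10))*(-4))*20 = ((-4 + 10)*(-4))*20 = (6*(-4))*20 = -24*20 = -480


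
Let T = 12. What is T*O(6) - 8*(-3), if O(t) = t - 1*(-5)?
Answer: 156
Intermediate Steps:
O(t) = 5 + t (O(t) = t + 5 = 5 + t)
T*O(6) - 8*(-3) = 12*(5 + 6) - 8*(-3) = 12*11 + 24 = 132 + 24 = 156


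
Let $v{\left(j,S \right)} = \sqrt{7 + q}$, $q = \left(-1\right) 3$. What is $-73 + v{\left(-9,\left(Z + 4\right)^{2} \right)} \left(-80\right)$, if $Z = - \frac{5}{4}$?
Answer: $-233$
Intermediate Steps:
$Z = - \frac{5}{4}$ ($Z = \left(-5\right) \frac{1}{4} = - \frac{5}{4} \approx -1.25$)
$q = -3$
$v{\left(j,S \right)} = 2$ ($v{\left(j,S \right)} = \sqrt{7 - 3} = \sqrt{4} = 2$)
$-73 + v{\left(-9,\left(Z + 4\right)^{2} \right)} \left(-80\right) = -73 + 2 \left(-80\right) = -73 - 160 = -233$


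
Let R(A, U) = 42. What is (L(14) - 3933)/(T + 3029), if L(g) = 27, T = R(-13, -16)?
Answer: -3906/3071 ≈ -1.2719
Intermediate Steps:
T = 42
(L(14) - 3933)/(T + 3029) = (27 - 3933)/(42 + 3029) = -3906/3071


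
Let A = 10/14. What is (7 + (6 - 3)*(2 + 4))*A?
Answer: 125/7 ≈ 17.857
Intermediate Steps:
A = 5/7 (A = 10*(1/14) = 5/7 ≈ 0.71429)
(7 + (6 - 3)*(2 + 4))*A = (7 + (6 - 3)*(2 + 4))*(5/7) = (7 + 3*6)*(5/7) = (7 + 18)*(5/7) = 25*(5/7) = 125/7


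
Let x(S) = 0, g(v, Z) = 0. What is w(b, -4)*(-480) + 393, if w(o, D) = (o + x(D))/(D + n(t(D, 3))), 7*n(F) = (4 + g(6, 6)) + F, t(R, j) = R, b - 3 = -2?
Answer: 513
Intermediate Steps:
b = 1 (b = 3 - 2 = 1)
n(F) = 4/7 + F/7 (n(F) = ((4 + 0) + F)/7 = (4 + F)/7 = 4/7 + F/7)
w(o, D) = o/(4/7 + 8*D/7) (w(o, D) = (o + 0)/(D + (4/7 + D/7)) = o/(4/7 + 8*D/7))
w(b, -4)*(-480) + 393 = ((7/4)*1/(1 + 2*(-4)))*(-480) + 393 = ((7/4)*1/(1 - 8))*(-480) + 393 = ((7/4)*1/(-7))*(-480) + 393 = ((7/4)*1*(-⅐))*(-480) + 393 = -¼*(-480) + 393 = 120 + 393 = 513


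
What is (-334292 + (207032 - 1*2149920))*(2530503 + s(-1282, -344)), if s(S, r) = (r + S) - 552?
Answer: -5757451123500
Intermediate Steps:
s(S, r) = -552 + S + r (s(S, r) = (S + r) - 552 = -552 + S + r)
(-334292 + (207032 - 1*2149920))*(2530503 + s(-1282, -344)) = (-334292 + (207032 - 1*2149920))*(2530503 + (-552 - 1282 - 344)) = (-334292 + (207032 - 2149920))*(2530503 - 2178) = (-334292 - 1942888)*2528325 = -2277180*2528325 = -5757451123500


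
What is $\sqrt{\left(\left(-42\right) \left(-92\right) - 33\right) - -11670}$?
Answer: $\sqrt{15501} \approx 124.5$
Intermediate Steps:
$\sqrt{\left(\left(-42\right) \left(-92\right) - 33\right) - -11670} = \sqrt{\left(3864 - 33\right) + 11670} = \sqrt{3831 + 11670} = \sqrt{15501}$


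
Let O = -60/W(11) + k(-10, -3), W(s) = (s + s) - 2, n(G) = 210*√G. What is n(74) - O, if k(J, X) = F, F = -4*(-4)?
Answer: -13 + 210*√74 ≈ 1793.5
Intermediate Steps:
W(s) = -2 + 2*s (W(s) = 2*s - 2 = -2 + 2*s)
F = 16
k(J, X) = 16
O = 13 (O = -60/(-2 + 2*11) + 16 = -60/(-2 + 22) + 16 = -60/20 + 16 = (1/20)*(-60) + 16 = -3 + 16 = 13)
n(74) - O = 210*√74 - 1*13 = 210*√74 - 13 = -13 + 210*√74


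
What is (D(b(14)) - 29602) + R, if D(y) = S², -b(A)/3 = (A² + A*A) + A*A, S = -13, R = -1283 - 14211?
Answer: -44927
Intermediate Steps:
R = -15494
b(A) = -9*A² (b(A) = -3*((A² + A*A) + A*A) = -3*((A² + A²) + A²) = -3*(2*A² + A²) = -9*A²)
D(y) = 169 (D(y) = (-13)² = 169)
(D(b(14)) - 29602) + R = (169 - 29602) - 15494 = -29433 - 15494 = -44927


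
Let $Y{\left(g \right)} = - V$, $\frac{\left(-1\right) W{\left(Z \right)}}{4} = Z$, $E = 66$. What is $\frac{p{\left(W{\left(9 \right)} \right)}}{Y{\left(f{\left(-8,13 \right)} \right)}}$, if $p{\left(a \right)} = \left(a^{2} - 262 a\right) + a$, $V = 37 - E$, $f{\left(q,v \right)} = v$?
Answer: $\frac{10692}{29} \approx 368.69$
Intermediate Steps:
$W{\left(Z \right)} = - 4 Z$
$V = -29$ ($V = 37 - 66 = -29$)
$Y{\left(g \right)} = 29$ ($Y{\left(g \right)} = \left(-1\right) \left(-29\right) = 29$)
$p{\left(a \right)} = a^{2} - 261 a$
$\frac{p{\left(W{\left(9 \right)} \right)}}{Y{\left(f{\left(-8,13 \right)} \right)}} = \frac{\left(-4\right) 9 \left(-261 - 36\right)}{29} = - 36 \left(-261 - 36\right) \frac{1}{29} = \left(-36\right) \left(-297\right) \frac{1}{29} = 10692 \cdot \frac{1}{29} = \frac{10692}{29}$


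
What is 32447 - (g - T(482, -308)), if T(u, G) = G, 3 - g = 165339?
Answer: 197475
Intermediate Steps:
g = -165336 (g = 3 - 1*165339 = 3 - 165339 = -165336)
32447 - (g - T(482, -308)) = 32447 - (-165336 - 1*(-308)) = 32447 - (-165336 + 308) = 32447 - 1*(-165028) = 32447 + 165028 = 197475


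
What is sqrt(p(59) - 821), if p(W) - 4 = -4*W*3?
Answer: 5*I*sqrt(61) ≈ 39.051*I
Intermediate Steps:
p(W) = 4 - 12*W (p(W) = 4 - 4*W*3 = 4 - 12*W)
sqrt(p(59) - 821) = sqrt((4 - 12*59) - 821) = sqrt((4 - 708) - 821) = sqrt(-704 - 821) = sqrt(-1525) = 5*I*sqrt(61)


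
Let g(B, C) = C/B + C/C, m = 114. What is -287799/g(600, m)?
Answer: -28779900/119 ≈ -2.4185e+5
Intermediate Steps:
g(B, C) = 1 + C/B (g(B, C) = C/B + 1 = 1 + C/B)
-287799/g(600, m) = -287799*600/(600 + 114) = -287799/((1/600)*714) = -287799/119/100 = -287799*100/119 = -28779900/119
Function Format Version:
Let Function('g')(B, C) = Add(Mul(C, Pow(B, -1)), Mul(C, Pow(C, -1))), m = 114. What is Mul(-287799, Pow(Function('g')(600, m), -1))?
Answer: Rational(-28779900, 119) ≈ -2.4185e+5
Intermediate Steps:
Function('g')(B, C) = Add(1, Mul(C, Pow(B, -1))) (Function('g')(B, C) = Add(Mul(C, Pow(B, -1)), 1) = Add(1, Mul(C, Pow(B, -1))))
Mul(-287799, Pow(Function('g')(600, m), -1)) = Mul(-287799, Pow(Mul(Pow(600, -1), Add(600, 114)), -1)) = Mul(-287799, Pow(Mul(Rational(1, 600), 714), -1)) = Mul(-287799, Pow(Rational(119, 100), -1)) = Mul(-287799, Rational(100, 119)) = Rational(-28779900, 119)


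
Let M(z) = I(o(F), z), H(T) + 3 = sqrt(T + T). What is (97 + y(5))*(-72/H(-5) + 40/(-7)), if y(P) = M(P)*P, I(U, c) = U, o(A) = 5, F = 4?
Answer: 91744/133 + 8784*I*sqrt(10)/19 ≈ 689.8 + 1462.0*I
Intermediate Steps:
H(T) = -3 + sqrt(2)*sqrt(T) (H(T) = -3 + sqrt(T + T) = -3 + sqrt(2*T) = -3 + sqrt(2)*sqrt(T))
M(z) = 5
y(P) = 5*P
(97 + y(5))*(-72/H(-5) + 40/(-7)) = (97 + 5*5)*(-72/(-3 + sqrt(2)*sqrt(-5)) + 40/(-7)) = (97 + 25)*(-72/(-3 + sqrt(2)*(I*sqrt(5))) + 40*(-1/7)) = 122*(-72/(-3 + I*sqrt(10)) - 40/7) = 122*(-40/7 - 72/(-3 + I*sqrt(10))) = -4880/7 - 8784/(-3 + I*sqrt(10))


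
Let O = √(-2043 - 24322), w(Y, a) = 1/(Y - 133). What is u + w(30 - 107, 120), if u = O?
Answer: -1/210 + I*√26365 ≈ -0.0047619 + 162.37*I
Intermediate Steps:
w(Y, a) = 1/(-133 + Y)
O = I*√26365 (O = √(-26365) = I*√26365 ≈ 162.37*I)
u = I*√26365 ≈ 162.37*I
u + w(30 - 107, 120) = I*√26365 + 1/(-133 + (30 - 107)) = I*√26365 + 1/(-133 - 77) = I*√26365 + 1/(-210) = I*√26365 - 1/210 = -1/210 + I*√26365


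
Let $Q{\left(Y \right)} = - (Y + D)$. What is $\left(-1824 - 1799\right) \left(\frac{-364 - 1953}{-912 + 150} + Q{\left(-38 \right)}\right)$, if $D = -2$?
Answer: $- \frac{118823531}{762} \approx -1.5594 \cdot 10^{5}$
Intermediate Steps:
$Q{\left(Y \right)} = 2 - Y$ ($Q{\left(Y \right)} = - (Y - 2) = - (-2 + Y) = 2 - Y$)
$\left(-1824 - 1799\right) \left(\frac{-364 - 1953}{-912 + 150} + Q{\left(-38 \right)}\right) = \left(-1824 - 1799\right) \left(\frac{-364 - 1953}{-912 + 150} + \left(2 - -38\right)\right) = - 3623 \left(- \frac{2317}{-762} + \left(2 + 38\right)\right) = - 3623 \left(\left(-2317\right) \left(- \frac{1}{762}\right) + 40\right) = - 3623 \left(\frac{2317}{762} + 40\right) = \left(-3623\right) \frac{32797}{762} = - \frac{118823531}{762}$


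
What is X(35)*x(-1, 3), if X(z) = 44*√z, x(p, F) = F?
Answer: 132*√35 ≈ 780.92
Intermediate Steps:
X(35)*x(-1, 3) = (44*√35)*3 = 132*√35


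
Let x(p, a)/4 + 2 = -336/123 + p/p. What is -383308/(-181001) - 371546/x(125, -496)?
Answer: 1378746341941/55386306 ≈ 24893.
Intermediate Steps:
x(p, a) = -612/41 (x(p, a) = -8 + 4*(-336/123 + p/p) = -8 + 4*(-336*1/123 + 1) = -8 + 4*(-112/41 + 1) = -8 + 4*(-71/41) = -8 - 284/41 = -612/41)
-383308/(-181001) - 371546/x(125, -496) = -383308/(-181001) - 371546/(-612/41) = -383308*(-1/181001) - 371546*(-41/612) = 383308/181001 + 7616693/306 = 1378746341941/55386306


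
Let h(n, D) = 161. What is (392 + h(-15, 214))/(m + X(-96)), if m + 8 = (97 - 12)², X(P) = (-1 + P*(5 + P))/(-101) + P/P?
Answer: 55853/720283 ≈ 0.077543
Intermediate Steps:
X(P) = 102/101 - P*(5 + P)/101 (X(P) = (-1 + P*(5 + P))*(-1/101) + 1 = (1/101 - P*(5 + P)/101) + 1 = 102/101 - P*(5 + P)/101)
m = 7217 (m = -8 + (97 - 12)² = -8 + 85² = -8 + 7225 = 7217)
(392 + h(-15, 214))/(m + X(-96)) = (392 + 161)/(7217 + (102/101 - 5/101*(-96) - 1/101*(-96)²)) = 553/(7217 + (102/101 + 480/101 - 1/101*9216)) = 553/(7217 + (102/101 + 480/101 - 9216/101)) = 553/(7217 - 8634/101) = 553/(720283/101) = 553*(101/720283) = 55853/720283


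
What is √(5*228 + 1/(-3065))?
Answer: √10709413435/3065 ≈ 33.764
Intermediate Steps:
√(5*228 + 1/(-3065)) = √(1140 - 1/3065) = √(3494099/3065) = √10709413435/3065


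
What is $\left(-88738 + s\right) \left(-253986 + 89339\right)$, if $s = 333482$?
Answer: $-40296365368$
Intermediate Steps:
$\left(-88738 + s\right) \left(-253986 + 89339\right) = \left(-88738 + 333482\right) \left(-253986 + 89339\right) = 244744 \left(-164647\right) = -40296365368$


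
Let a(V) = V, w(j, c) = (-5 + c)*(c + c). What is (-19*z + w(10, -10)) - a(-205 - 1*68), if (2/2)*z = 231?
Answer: -3816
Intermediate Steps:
z = 231
w(j, c) = 2*c*(-5 + c) (w(j, c) = (-5 + c)*(2*c) = 2*c*(-5 + c))
(-19*z + w(10, -10)) - a(-205 - 1*68) = (-19*231 + 2*(-10)*(-5 - 10)) - (-205 - 1*68) = (-4389 + 2*(-10)*(-15)) - (-205 - 68) = (-4389 + 300) - 1*(-273) = -4089 + 273 = -3816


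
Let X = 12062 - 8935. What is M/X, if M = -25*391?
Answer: -9775/3127 ≈ -3.1260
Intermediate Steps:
M = -9775
X = 3127
M/X = -9775/3127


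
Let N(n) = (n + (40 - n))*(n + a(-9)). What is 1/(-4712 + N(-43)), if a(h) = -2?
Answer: -1/6512 ≈ -0.00015356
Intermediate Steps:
N(n) = -80 + 40*n (N(n) = (n + (40 - n))*(n - 2) = 40*(-2 + n) = -80 + 40*n)
1/(-4712 + N(-43)) = 1/(-4712 + (-80 + 40*(-43))) = 1/(-4712 + (-80 - 1720)) = 1/(-4712 - 1800) = 1/(-6512) = -1/6512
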